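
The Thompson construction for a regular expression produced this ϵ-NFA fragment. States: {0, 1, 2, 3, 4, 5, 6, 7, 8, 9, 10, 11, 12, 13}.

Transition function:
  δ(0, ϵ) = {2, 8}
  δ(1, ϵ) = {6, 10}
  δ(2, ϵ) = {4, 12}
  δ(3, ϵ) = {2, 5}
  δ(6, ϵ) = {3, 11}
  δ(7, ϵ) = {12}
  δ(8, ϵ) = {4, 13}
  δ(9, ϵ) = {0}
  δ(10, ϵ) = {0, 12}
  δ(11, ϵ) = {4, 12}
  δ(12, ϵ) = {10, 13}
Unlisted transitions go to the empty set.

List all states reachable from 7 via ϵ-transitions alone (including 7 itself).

{0, 2, 4, 7, 8, 10, 12, 13}

Start with {7}.
From 7 via ϵ: add 12.
From 12 via ϵ: add 10, 13.
From 10 via ϵ: add 0.
From 0 via ϵ: add 2, 8.
From 2 via ϵ: add 4.
No new states can be added; the closed set is {0, 2, 4, 7, 8, 10, 12, 13}.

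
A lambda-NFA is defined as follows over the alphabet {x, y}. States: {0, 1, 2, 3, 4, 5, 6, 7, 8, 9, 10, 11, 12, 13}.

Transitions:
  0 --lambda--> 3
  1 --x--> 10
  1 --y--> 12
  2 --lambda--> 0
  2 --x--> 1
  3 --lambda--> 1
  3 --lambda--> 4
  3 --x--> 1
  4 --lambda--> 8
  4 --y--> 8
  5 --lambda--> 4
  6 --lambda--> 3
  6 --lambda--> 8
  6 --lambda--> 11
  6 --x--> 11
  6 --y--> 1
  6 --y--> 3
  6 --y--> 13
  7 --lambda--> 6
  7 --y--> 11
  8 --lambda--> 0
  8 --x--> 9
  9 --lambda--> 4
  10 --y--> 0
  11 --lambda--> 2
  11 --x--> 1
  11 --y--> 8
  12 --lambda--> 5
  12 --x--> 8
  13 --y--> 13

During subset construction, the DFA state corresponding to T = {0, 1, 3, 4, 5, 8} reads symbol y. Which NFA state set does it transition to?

{0, 1, 3, 4, 5, 8, 12}

1 on y → {12}.
4 on y → {8}.
No y-transition from 0, 3, 5, 8.
Union after reading y: {8, 12}.
Now take the lambda-closure:
From 8 via lambda: add 0.
From 12 via lambda: add 5.
From 0 via lambda: add 3.
From 5 via lambda: add 4.
From 3 via lambda: add 1.
No new states can be added; the closed set is {0, 1, 3, 4, 5, 8, 12}.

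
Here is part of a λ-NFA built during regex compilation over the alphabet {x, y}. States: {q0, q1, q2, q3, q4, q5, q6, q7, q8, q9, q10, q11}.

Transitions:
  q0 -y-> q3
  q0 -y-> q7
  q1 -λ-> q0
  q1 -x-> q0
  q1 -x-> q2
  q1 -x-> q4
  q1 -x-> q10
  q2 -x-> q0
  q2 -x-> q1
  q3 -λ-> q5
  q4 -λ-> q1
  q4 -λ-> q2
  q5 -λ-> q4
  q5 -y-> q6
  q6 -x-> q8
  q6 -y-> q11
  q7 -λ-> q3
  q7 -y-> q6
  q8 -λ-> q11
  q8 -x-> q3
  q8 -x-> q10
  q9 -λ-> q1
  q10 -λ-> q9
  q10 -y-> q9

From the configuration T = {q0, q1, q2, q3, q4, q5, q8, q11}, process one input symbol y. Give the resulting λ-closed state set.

q0 on y → {q3, q7}.
q5 on y → {q6}.
No y-transition from q1, q2, q3, q4, q8, q11.
Union after reading y: {q3, q6, q7}.
Now take the λ-closure:
From q3 via λ: add q5.
From q5 via λ: add q4.
From q4 via λ: add q1, q2.
From q1 via λ: add q0.
No new states can be added; the closed set is {q0, q1, q2, q3, q4, q5, q6, q7}.

{q0, q1, q2, q3, q4, q5, q6, q7}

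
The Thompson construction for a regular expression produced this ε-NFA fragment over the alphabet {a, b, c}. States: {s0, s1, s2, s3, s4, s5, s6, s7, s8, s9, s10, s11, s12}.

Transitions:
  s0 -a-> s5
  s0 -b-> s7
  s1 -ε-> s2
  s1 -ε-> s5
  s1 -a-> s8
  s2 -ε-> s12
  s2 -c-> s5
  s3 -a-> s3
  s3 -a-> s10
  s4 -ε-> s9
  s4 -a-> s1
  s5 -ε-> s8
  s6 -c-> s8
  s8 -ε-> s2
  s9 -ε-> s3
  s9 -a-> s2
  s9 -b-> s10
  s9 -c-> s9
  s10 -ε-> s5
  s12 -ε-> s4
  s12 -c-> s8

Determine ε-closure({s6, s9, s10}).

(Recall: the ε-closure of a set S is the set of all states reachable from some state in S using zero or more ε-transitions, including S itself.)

Start with {s6, s9, s10}.
From s9 via ε: add s3.
From s10 via ε: add s5.
From s5 via ε: add s8.
From s8 via ε: add s2.
From s2 via ε: add s12.
From s12 via ε: add s4.
No new states can be added; the closed set is {s2, s3, s4, s5, s6, s8, s9, s10, s12}.

{s2, s3, s4, s5, s6, s8, s9, s10, s12}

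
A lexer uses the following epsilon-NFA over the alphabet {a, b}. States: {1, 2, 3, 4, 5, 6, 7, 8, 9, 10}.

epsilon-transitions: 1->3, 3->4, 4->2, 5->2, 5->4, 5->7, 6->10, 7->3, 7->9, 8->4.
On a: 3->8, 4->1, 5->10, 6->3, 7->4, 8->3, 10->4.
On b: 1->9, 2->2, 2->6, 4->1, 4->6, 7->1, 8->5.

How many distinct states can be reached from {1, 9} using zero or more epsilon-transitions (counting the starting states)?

Start with {1, 9}.
From 1 via epsilon: add 3.
From 3 via epsilon: add 4.
From 4 via epsilon: add 2.
epsilon-closure = {1, 2, 3, 4, 9}, which has 5 states.

5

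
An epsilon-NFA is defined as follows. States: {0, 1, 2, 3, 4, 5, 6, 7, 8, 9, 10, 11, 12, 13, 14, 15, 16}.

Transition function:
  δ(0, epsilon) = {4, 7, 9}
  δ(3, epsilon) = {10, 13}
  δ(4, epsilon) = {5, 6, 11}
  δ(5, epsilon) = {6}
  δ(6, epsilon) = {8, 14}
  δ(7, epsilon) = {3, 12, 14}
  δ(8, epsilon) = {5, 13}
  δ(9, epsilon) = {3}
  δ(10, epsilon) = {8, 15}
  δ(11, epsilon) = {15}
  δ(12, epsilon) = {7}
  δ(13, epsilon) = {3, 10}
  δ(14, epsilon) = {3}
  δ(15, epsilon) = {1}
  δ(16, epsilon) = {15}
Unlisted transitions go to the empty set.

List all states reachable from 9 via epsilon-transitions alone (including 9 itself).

{1, 3, 5, 6, 8, 9, 10, 13, 14, 15}

Start with {9}.
From 9 via epsilon: add 3.
From 3 via epsilon: add 10, 13.
From 10 via epsilon: add 8, 15.
From 8 via epsilon: add 5.
From 15 via epsilon: add 1.
From 5 via epsilon: add 6.
From 6 via epsilon: add 14.
No new states can be added; the closed set is {1, 3, 5, 6, 8, 9, 10, 13, 14, 15}.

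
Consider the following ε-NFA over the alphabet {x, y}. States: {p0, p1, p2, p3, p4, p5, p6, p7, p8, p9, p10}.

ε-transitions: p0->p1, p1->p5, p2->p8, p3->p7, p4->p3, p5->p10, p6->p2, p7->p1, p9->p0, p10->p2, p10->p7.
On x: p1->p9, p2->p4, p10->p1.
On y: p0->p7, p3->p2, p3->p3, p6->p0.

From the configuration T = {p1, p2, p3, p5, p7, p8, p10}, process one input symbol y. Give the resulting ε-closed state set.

p3 on y → {p2, p3}.
No y-transition from p1, p2, p5, p7, p8, p10.
Union after reading y: {p2, p3}.
Now take the ε-closure:
From p2 via ε: add p8.
From p3 via ε: add p7.
From p7 via ε: add p1.
From p1 via ε: add p5.
From p5 via ε: add p10.
No new states can be added; the closed set is {p1, p2, p3, p5, p7, p8, p10}.

{p1, p2, p3, p5, p7, p8, p10}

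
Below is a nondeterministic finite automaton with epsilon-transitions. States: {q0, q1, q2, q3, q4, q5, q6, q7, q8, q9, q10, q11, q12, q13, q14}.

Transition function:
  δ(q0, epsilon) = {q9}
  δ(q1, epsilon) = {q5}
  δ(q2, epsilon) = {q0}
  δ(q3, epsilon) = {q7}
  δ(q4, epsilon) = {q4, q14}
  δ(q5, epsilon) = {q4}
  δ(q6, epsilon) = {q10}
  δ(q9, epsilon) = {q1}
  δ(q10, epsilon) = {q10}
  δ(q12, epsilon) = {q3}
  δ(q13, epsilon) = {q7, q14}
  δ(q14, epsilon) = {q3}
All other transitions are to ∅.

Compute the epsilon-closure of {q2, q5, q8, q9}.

{q0, q1, q2, q3, q4, q5, q7, q8, q9, q14}

Start with {q2, q5, q8, q9}.
From q2 via epsilon: add q0.
From q5 via epsilon: add q4.
From q9 via epsilon: add q1.
From q4 via epsilon: add q14.
From q14 via epsilon: add q3.
From q3 via epsilon: add q7.
No new states can be added; the closed set is {q0, q1, q2, q3, q4, q5, q7, q8, q9, q14}.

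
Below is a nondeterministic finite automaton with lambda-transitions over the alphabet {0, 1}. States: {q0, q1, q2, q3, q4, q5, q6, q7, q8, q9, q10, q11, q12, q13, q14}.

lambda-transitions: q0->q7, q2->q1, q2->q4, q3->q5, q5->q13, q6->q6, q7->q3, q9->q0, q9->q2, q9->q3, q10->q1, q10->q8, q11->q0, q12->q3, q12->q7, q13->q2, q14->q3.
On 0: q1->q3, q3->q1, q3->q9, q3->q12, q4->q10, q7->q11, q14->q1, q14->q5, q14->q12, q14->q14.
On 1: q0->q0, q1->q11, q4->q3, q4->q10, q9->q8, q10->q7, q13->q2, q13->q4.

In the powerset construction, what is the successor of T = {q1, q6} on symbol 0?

q1 on 0 → {q3}.
No 0-transition from q6.
Union after reading 0: {q3}.
Now take the lambda-closure:
From q3 via lambda: add q5.
From q5 via lambda: add q13.
From q13 via lambda: add q2.
From q2 via lambda: add q1, q4.
No new states can be added; the closed set is {q1, q2, q3, q4, q5, q13}.

{q1, q2, q3, q4, q5, q13}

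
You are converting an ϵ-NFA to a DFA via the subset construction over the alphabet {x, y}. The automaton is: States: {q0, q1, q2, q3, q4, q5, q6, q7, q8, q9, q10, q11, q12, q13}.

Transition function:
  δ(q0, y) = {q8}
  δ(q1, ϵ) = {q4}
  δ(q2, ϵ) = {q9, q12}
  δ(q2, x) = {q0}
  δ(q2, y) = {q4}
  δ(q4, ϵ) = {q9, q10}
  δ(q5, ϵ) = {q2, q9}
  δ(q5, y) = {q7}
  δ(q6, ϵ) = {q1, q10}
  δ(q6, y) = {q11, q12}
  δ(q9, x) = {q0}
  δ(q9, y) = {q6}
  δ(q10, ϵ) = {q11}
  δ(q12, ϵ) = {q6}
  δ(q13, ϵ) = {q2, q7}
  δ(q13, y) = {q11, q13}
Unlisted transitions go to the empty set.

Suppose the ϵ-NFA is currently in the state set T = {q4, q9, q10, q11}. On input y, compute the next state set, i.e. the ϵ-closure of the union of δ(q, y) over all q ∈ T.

{q1, q4, q6, q9, q10, q11}

q9 on y → {q6}.
No y-transition from q4, q10, q11.
Union after reading y: {q6}.
Now take the ϵ-closure:
From q6 via ϵ: add q1, q10.
From q1 via ϵ: add q4.
From q10 via ϵ: add q11.
From q4 via ϵ: add q9.
No new states can be added; the closed set is {q1, q4, q6, q9, q10, q11}.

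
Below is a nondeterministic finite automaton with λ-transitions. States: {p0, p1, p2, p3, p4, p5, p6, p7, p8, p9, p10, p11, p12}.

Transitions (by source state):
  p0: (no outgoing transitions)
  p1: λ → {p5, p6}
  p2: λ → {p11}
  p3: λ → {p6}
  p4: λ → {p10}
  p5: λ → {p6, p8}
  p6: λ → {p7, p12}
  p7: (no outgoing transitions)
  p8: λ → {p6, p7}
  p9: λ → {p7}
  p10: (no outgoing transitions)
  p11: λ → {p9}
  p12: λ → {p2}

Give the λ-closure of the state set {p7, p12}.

Start with {p7, p12}.
From p12 via λ: add p2.
From p2 via λ: add p11.
From p11 via λ: add p9.
No new states can be added; the closed set is {p2, p7, p9, p11, p12}.

{p2, p7, p9, p11, p12}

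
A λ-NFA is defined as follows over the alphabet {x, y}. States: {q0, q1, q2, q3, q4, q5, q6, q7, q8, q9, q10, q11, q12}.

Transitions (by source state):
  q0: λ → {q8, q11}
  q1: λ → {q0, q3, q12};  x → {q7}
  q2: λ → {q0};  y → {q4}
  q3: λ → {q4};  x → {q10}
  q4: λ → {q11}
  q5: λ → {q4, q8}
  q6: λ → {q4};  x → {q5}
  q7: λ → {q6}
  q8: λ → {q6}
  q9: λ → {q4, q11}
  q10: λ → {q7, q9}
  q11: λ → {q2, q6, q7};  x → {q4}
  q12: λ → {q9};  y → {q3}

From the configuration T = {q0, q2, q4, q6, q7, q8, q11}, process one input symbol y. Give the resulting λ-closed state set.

q2 on y → {q4}.
No y-transition from q0, q4, q6, q7, q8, q11.
Union after reading y: {q4}.
Now take the λ-closure:
From q4 via λ: add q11.
From q11 via λ: add q2, q6, q7.
From q2 via λ: add q0.
From q0 via λ: add q8.
No new states can be added; the closed set is {q0, q2, q4, q6, q7, q8, q11}.

{q0, q2, q4, q6, q7, q8, q11}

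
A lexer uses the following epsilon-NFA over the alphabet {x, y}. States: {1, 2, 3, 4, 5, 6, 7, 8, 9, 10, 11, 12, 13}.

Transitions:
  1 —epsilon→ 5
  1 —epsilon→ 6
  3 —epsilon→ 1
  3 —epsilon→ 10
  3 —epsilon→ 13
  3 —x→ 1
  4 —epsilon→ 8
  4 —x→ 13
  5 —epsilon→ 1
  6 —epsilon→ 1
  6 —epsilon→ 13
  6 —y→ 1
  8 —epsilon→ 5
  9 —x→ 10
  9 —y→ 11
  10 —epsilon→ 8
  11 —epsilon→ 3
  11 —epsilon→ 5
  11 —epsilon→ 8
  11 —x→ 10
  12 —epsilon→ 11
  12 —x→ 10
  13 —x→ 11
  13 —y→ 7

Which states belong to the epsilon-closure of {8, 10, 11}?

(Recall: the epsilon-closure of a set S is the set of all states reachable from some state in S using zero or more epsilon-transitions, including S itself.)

{1, 3, 5, 6, 8, 10, 11, 13}

Start with {8, 10, 11}.
From 8 via epsilon: add 5.
From 11 via epsilon: add 3.
From 3 via epsilon: add 1, 13.
From 1 via epsilon: add 6.
No new states can be added; the closed set is {1, 3, 5, 6, 8, 10, 11, 13}.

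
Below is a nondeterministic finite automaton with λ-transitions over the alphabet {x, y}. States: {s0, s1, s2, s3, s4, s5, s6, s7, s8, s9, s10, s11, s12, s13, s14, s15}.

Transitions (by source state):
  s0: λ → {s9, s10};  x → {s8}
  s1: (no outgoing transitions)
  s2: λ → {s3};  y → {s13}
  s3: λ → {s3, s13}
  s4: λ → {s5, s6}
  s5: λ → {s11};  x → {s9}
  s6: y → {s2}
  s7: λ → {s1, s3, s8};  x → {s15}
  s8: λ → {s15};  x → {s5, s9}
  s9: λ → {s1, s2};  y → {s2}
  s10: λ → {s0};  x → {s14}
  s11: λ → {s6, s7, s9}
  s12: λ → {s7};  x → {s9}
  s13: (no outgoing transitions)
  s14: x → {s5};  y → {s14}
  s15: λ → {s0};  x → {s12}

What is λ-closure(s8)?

{s0, s1, s2, s3, s8, s9, s10, s13, s15}

Start with {s8}.
From s8 via λ: add s15.
From s15 via λ: add s0.
From s0 via λ: add s9, s10.
From s9 via λ: add s1, s2.
From s2 via λ: add s3.
From s3 via λ: add s13.
No new states can be added; the closed set is {s0, s1, s2, s3, s8, s9, s10, s13, s15}.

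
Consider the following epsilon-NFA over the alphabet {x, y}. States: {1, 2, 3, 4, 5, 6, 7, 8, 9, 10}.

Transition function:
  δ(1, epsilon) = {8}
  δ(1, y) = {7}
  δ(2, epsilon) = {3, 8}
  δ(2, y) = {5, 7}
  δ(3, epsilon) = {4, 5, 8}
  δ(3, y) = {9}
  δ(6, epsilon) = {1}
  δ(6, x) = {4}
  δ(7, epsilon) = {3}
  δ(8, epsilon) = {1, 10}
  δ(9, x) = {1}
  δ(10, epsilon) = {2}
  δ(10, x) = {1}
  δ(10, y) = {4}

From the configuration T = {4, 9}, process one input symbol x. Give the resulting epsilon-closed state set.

9 on x → {1}.
No x-transition from 4.
Union after reading x: {1}.
Now take the epsilon-closure:
From 1 via epsilon: add 8.
From 8 via epsilon: add 10.
From 10 via epsilon: add 2.
From 2 via epsilon: add 3.
From 3 via epsilon: add 4, 5.
No new states can be added; the closed set is {1, 2, 3, 4, 5, 8, 10}.

{1, 2, 3, 4, 5, 8, 10}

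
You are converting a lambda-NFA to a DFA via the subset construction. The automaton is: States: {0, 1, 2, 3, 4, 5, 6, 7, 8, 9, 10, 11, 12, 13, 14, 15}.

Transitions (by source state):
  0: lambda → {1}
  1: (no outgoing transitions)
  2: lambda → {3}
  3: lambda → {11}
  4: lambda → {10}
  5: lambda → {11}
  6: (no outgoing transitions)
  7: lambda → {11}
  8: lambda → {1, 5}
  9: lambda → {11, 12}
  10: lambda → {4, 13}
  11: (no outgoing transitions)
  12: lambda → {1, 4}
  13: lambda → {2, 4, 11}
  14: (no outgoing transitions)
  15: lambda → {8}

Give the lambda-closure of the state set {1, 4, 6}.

Start with {1, 4, 6}.
From 4 via lambda: add 10.
From 10 via lambda: add 13.
From 13 via lambda: add 2, 11.
From 2 via lambda: add 3.
No new states can be added; the closed set is {1, 2, 3, 4, 6, 10, 11, 13}.

{1, 2, 3, 4, 6, 10, 11, 13}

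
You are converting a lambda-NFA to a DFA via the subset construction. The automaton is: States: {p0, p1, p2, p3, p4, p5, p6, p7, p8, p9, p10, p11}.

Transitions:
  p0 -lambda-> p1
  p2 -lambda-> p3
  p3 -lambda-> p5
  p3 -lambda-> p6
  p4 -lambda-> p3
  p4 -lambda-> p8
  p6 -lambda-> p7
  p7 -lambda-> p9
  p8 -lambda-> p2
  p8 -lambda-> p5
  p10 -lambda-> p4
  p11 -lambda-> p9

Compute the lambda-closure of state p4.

{p2, p3, p4, p5, p6, p7, p8, p9}

Start with {p4}.
From p4 via lambda: add p3, p8.
From p3 via lambda: add p5, p6.
From p8 via lambda: add p2.
From p6 via lambda: add p7.
From p7 via lambda: add p9.
No new states can be added; the closed set is {p2, p3, p4, p5, p6, p7, p8, p9}.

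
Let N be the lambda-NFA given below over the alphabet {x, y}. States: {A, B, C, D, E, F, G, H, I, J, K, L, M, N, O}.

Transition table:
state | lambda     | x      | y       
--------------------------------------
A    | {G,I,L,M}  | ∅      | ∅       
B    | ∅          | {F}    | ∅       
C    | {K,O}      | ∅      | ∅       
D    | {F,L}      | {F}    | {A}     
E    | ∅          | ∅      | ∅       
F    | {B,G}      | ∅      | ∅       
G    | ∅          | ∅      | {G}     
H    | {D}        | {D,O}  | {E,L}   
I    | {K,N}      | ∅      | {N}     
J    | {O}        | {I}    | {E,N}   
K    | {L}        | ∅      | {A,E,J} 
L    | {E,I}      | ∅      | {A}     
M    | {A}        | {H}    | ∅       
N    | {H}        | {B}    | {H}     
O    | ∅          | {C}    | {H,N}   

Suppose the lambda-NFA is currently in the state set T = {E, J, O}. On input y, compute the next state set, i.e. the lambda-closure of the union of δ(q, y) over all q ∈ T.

{B, D, E, F, G, H, I, K, L, N}

J on y → {E, N}.
O on y → {H, N}.
No y-transition from E.
Union after reading y: {E, H, N}.
Now take the lambda-closure:
From H via lambda: add D.
From D via lambda: add F, L.
From F via lambda: add B, G.
From L via lambda: add I.
From I via lambda: add K.
No new states can be added; the closed set is {B, D, E, F, G, H, I, K, L, N}.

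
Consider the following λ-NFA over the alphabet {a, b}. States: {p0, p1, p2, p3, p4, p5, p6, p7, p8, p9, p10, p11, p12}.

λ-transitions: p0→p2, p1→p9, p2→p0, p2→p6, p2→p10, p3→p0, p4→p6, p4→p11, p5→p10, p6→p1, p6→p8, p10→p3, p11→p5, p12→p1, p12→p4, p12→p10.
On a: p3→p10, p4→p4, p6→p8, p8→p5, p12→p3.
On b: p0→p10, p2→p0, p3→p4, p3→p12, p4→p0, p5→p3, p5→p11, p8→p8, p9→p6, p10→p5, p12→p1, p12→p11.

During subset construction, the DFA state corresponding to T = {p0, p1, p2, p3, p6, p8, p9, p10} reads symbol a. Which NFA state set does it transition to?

{p0, p1, p2, p3, p5, p6, p8, p9, p10}

p3 on a → {p10}.
p6 on a → {p8}.
p8 on a → {p5}.
No a-transition from p0, p1, p2, p9, p10.
Union after reading a: {p5, p8, p10}.
Now take the λ-closure:
From p10 via λ: add p3.
From p3 via λ: add p0.
From p0 via λ: add p2.
From p2 via λ: add p6.
From p6 via λ: add p1.
From p1 via λ: add p9.
No new states can be added; the closed set is {p0, p1, p2, p3, p5, p6, p8, p9, p10}.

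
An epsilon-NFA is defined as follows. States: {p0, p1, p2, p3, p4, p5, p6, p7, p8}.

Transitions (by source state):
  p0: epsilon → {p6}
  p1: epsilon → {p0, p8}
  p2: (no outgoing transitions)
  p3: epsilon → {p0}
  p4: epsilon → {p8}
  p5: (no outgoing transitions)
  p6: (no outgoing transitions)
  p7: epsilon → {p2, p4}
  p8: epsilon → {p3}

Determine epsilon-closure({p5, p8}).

{p0, p3, p5, p6, p8}

Start with {p5, p8}.
From p8 via epsilon: add p3.
From p3 via epsilon: add p0.
From p0 via epsilon: add p6.
No new states can be added; the closed set is {p0, p3, p5, p6, p8}.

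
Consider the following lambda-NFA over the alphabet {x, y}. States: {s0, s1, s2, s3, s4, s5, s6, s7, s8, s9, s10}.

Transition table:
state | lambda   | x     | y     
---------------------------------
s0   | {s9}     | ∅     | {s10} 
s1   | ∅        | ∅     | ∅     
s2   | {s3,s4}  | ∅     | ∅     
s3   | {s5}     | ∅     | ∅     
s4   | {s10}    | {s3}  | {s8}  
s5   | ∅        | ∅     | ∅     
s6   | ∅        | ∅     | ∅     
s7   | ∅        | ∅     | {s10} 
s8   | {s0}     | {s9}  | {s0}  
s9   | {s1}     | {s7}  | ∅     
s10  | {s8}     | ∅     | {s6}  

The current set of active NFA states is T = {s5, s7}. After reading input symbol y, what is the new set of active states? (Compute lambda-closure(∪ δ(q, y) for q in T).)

s7 on y → {s10}.
No y-transition from s5.
Union after reading y: {s10}.
Now take the lambda-closure:
From s10 via lambda: add s8.
From s8 via lambda: add s0.
From s0 via lambda: add s9.
From s9 via lambda: add s1.
No new states can be added; the closed set is {s0, s1, s8, s9, s10}.

{s0, s1, s8, s9, s10}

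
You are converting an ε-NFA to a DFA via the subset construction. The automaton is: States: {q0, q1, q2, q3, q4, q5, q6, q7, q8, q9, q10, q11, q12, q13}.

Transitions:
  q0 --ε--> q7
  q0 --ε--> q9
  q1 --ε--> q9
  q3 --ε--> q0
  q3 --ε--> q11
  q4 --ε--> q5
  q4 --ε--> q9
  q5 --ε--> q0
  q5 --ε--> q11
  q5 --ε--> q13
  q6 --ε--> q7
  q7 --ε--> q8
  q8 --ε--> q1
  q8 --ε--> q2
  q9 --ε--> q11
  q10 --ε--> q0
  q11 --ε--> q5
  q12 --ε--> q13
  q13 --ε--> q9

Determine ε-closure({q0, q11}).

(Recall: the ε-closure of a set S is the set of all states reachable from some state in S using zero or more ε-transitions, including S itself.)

Start with {q0, q11}.
From q0 via ε: add q7, q9.
From q11 via ε: add q5.
From q5 via ε: add q13.
From q7 via ε: add q8.
From q8 via ε: add q1, q2.
No new states can be added; the closed set is {q0, q1, q2, q5, q7, q8, q9, q11, q13}.

{q0, q1, q2, q5, q7, q8, q9, q11, q13}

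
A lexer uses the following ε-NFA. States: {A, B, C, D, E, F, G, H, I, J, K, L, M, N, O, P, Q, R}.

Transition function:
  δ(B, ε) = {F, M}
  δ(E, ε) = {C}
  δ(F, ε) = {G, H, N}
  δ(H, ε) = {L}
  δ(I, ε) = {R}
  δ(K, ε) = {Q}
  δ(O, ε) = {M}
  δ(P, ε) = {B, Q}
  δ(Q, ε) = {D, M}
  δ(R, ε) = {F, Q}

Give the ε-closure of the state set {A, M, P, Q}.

Start with {A, M, P, Q}.
From P via ε: add B.
From Q via ε: add D.
From B via ε: add F.
From F via ε: add G, H, N.
From H via ε: add L.
No new states can be added; the closed set is {A, B, D, F, G, H, L, M, N, P, Q}.

{A, B, D, F, G, H, L, M, N, P, Q}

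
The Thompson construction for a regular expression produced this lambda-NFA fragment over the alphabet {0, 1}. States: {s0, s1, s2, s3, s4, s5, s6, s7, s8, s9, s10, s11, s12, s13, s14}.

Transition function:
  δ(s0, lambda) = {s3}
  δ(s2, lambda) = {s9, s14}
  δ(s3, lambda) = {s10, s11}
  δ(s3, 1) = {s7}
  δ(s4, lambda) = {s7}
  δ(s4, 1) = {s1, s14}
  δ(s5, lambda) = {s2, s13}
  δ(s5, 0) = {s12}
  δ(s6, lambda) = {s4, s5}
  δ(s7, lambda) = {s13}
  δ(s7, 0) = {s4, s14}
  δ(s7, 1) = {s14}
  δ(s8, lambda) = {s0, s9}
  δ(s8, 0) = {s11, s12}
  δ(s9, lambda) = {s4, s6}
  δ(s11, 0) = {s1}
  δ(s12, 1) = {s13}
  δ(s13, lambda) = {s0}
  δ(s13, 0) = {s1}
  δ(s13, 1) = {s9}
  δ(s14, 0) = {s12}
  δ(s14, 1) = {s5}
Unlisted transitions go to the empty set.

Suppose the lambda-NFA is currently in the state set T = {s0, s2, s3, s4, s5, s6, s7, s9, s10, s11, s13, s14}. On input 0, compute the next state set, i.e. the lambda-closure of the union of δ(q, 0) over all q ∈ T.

s5 on 0 → {s12}.
s7 on 0 → {s4, s14}.
s11 on 0 → {s1}.
s13 on 0 → {s1}.
s14 on 0 → {s12}.
No 0-transition from s0, s2, s3, s4, s6, s9, s10.
Union after reading 0: {s1, s4, s12, s14}.
Now take the lambda-closure:
From s4 via lambda: add s7.
From s7 via lambda: add s13.
From s13 via lambda: add s0.
From s0 via lambda: add s3.
From s3 via lambda: add s10, s11.
No new states can be added; the closed set is {s0, s1, s3, s4, s7, s10, s11, s12, s13, s14}.

{s0, s1, s3, s4, s7, s10, s11, s12, s13, s14}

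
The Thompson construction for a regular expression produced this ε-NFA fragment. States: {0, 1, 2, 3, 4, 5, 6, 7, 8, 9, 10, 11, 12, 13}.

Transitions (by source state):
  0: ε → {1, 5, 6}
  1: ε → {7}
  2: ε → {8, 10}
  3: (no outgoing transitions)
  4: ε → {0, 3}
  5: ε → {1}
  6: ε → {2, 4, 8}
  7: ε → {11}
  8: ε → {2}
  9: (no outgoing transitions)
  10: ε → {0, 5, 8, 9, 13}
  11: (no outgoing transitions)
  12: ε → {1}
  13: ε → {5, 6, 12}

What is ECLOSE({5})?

{1, 5, 7, 11}

Start with {5}.
From 5 via ε: add 1.
From 1 via ε: add 7.
From 7 via ε: add 11.
No new states can be added; the closed set is {1, 5, 7, 11}.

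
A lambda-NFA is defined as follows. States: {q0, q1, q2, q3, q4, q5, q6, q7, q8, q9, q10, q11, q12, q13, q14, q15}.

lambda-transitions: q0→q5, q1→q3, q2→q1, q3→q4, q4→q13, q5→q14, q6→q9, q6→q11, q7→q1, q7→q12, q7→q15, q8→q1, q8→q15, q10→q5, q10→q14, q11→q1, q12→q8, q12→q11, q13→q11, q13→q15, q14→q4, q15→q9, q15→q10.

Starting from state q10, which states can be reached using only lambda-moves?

{q1, q3, q4, q5, q9, q10, q11, q13, q14, q15}

Start with {q10}.
From q10 via lambda: add q5, q14.
From q14 via lambda: add q4.
From q4 via lambda: add q13.
From q13 via lambda: add q11, q15.
From q11 via lambda: add q1.
From q15 via lambda: add q9.
From q1 via lambda: add q3.
No new states can be added; the closed set is {q1, q3, q4, q5, q9, q10, q11, q13, q14, q15}.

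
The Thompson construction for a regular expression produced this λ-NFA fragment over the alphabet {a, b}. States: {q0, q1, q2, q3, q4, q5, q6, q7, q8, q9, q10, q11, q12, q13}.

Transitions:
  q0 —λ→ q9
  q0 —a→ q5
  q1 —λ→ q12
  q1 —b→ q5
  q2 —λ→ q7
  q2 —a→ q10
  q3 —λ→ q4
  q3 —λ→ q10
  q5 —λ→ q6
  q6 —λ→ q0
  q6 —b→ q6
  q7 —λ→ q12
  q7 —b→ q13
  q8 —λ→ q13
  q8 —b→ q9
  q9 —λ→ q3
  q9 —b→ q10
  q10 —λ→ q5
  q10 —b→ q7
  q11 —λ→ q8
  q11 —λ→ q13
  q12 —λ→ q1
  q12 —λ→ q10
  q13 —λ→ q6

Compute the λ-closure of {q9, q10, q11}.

{q0, q3, q4, q5, q6, q8, q9, q10, q11, q13}

Start with {q9, q10, q11}.
From q9 via λ: add q3.
From q10 via λ: add q5.
From q11 via λ: add q8, q13.
From q3 via λ: add q4.
From q5 via λ: add q6.
From q6 via λ: add q0.
No new states can be added; the closed set is {q0, q3, q4, q5, q6, q8, q9, q10, q11, q13}.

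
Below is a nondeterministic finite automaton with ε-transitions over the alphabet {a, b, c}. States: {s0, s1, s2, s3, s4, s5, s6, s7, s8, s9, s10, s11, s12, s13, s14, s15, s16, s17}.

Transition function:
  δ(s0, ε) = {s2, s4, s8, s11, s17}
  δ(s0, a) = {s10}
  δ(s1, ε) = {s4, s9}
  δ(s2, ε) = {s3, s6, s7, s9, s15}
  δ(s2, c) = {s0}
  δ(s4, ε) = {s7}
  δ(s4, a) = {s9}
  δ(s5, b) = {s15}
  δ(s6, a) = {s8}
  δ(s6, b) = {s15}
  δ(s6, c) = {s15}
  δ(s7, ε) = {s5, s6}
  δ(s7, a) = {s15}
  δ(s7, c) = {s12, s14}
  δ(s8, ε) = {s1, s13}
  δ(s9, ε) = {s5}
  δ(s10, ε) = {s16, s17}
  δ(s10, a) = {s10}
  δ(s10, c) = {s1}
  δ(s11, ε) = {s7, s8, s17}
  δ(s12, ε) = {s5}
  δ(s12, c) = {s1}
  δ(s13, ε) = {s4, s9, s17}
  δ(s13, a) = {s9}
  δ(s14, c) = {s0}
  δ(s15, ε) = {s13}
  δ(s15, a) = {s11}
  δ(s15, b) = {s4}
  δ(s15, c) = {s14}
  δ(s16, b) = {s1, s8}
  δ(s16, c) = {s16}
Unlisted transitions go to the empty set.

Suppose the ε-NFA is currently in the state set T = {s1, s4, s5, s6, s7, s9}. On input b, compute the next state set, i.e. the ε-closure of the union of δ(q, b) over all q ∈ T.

s5 on b → {s15}.
s6 on b → {s15}.
No b-transition from s1, s4, s7, s9.
Union after reading b: {s15}.
Now take the ε-closure:
From s15 via ε: add s13.
From s13 via ε: add s4, s9, s17.
From s4 via ε: add s7.
From s9 via ε: add s5.
From s7 via ε: add s6.
No new states can be added; the closed set is {s4, s5, s6, s7, s9, s13, s15, s17}.

{s4, s5, s6, s7, s9, s13, s15, s17}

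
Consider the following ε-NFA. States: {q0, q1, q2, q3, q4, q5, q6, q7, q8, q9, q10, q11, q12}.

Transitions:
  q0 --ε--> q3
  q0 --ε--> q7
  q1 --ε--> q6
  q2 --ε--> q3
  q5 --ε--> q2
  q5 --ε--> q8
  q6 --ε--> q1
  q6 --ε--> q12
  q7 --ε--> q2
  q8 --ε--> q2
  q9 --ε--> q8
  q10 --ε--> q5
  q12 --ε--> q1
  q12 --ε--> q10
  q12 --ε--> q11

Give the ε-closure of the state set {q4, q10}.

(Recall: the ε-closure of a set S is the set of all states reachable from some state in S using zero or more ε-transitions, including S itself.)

{q2, q3, q4, q5, q8, q10}

Start with {q4, q10}.
From q10 via ε: add q5.
From q5 via ε: add q2, q8.
From q2 via ε: add q3.
No new states can be added; the closed set is {q2, q3, q4, q5, q8, q10}.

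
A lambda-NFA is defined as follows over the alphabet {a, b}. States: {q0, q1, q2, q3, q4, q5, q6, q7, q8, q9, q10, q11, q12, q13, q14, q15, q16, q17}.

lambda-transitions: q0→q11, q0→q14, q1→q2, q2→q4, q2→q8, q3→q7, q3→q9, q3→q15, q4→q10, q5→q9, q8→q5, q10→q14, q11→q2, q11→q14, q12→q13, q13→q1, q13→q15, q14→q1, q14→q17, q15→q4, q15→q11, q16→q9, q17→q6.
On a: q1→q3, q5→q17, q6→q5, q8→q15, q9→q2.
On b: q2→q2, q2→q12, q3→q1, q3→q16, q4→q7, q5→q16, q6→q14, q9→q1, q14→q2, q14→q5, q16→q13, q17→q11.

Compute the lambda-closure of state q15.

{q1, q2, q4, q5, q6, q8, q9, q10, q11, q14, q15, q17}

Start with {q15}.
From q15 via lambda: add q4, q11.
From q4 via lambda: add q10.
From q11 via lambda: add q2, q14.
From q2 via lambda: add q8.
From q14 via lambda: add q1, q17.
From q8 via lambda: add q5.
From q17 via lambda: add q6.
From q5 via lambda: add q9.
No new states can be added; the closed set is {q1, q2, q4, q5, q6, q8, q9, q10, q11, q14, q15, q17}.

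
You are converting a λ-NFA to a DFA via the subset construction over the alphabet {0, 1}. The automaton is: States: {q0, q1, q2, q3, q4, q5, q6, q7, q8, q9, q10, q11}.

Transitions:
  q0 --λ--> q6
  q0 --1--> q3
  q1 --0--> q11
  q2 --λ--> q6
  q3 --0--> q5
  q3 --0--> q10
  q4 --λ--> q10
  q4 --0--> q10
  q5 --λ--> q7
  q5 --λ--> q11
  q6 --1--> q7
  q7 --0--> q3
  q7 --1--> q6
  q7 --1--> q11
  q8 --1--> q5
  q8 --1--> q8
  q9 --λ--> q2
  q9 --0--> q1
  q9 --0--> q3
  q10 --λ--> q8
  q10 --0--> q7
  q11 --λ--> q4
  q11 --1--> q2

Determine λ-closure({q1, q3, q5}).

{q1, q3, q4, q5, q7, q8, q10, q11}

Start with {q1, q3, q5}.
From q5 via λ: add q7, q11.
From q11 via λ: add q4.
From q4 via λ: add q10.
From q10 via λ: add q8.
No new states can be added; the closed set is {q1, q3, q4, q5, q7, q8, q10, q11}.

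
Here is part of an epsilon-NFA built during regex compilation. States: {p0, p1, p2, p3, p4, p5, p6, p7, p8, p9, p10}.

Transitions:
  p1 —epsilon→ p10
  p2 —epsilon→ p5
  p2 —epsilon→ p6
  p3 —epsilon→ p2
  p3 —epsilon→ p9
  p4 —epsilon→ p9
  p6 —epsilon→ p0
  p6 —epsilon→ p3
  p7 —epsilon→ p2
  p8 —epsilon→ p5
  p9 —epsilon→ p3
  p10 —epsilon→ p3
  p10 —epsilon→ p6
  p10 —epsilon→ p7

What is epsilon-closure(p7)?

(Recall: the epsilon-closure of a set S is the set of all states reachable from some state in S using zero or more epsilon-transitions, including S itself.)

Start with {p7}.
From p7 via epsilon: add p2.
From p2 via epsilon: add p5, p6.
From p6 via epsilon: add p0, p3.
From p3 via epsilon: add p9.
No new states can be added; the closed set is {p0, p2, p3, p5, p6, p7, p9}.

{p0, p2, p3, p5, p6, p7, p9}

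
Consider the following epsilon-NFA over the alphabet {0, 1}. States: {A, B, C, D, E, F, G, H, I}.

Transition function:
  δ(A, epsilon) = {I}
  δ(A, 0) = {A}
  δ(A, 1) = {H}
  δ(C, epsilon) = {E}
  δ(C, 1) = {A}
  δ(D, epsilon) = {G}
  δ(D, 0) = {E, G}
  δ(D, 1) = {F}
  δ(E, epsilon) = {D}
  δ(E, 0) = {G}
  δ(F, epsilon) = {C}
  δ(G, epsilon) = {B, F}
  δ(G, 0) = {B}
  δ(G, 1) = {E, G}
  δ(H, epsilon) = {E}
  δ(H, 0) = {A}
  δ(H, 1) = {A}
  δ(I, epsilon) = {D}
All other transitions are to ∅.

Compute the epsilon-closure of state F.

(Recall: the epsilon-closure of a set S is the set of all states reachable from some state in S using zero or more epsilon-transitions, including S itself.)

{B, C, D, E, F, G}

Start with {F}.
From F via epsilon: add C.
From C via epsilon: add E.
From E via epsilon: add D.
From D via epsilon: add G.
From G via epsilon: add B.
No new states can be added; the closed set is {B, C, D, E, F, G}.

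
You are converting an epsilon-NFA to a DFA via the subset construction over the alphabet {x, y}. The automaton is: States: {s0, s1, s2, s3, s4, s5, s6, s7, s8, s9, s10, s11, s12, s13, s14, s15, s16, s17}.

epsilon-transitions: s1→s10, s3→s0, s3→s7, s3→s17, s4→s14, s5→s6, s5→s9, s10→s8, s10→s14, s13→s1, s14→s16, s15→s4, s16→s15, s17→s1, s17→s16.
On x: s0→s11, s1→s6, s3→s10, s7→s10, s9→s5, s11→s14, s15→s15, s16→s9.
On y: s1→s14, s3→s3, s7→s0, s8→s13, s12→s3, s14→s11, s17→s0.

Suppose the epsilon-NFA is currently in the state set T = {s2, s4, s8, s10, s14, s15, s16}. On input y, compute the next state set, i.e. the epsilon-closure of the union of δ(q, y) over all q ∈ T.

s8 on y → {s13}.
s14 on y → {s11}.
No y-transition from s2, s4, s10, s15, s16.
Union after reading y: {s11, s13}.
Now take the epsilon-closure:
From s13 via epsilon: add s1.
From s1 via epsilon: add s10.
From s10 via epsilon: add s8, s14.
From s14 via epsilon: add s16.
From s16 via epsilon: add s15.
From s15 via epsilon: add s4.
No new states can be added; the closed set is {s1, s4, s8, s10, s11, s13, s14, s15, s16}.

{s1, s4, s8, s10, s11, s13, s14, s15, s16}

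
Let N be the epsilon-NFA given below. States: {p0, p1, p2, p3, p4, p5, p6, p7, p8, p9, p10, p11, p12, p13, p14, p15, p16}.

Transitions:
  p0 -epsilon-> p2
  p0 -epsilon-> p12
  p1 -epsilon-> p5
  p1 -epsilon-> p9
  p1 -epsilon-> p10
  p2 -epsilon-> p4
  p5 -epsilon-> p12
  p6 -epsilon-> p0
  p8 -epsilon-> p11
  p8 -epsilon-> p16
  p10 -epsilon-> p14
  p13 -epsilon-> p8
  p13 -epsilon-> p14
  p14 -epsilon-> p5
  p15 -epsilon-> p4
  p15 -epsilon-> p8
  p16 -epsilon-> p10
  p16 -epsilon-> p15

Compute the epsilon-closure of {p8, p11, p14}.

Start with {p8, p11, p14}.
From p8 via epsilon: add p16.
From p14 via epsilon: add p5.
From p5 via epsilon: add p12.
From p16 via epsilon: add p10, p15.
From p15 via epsilon: add p4.
No new states can be added; the closed set is {p4, p5, p8, p10, p11, p12, p14, p15, p16}.

{p4, p5, p8, p10, p11, p12, p14, p15, p16}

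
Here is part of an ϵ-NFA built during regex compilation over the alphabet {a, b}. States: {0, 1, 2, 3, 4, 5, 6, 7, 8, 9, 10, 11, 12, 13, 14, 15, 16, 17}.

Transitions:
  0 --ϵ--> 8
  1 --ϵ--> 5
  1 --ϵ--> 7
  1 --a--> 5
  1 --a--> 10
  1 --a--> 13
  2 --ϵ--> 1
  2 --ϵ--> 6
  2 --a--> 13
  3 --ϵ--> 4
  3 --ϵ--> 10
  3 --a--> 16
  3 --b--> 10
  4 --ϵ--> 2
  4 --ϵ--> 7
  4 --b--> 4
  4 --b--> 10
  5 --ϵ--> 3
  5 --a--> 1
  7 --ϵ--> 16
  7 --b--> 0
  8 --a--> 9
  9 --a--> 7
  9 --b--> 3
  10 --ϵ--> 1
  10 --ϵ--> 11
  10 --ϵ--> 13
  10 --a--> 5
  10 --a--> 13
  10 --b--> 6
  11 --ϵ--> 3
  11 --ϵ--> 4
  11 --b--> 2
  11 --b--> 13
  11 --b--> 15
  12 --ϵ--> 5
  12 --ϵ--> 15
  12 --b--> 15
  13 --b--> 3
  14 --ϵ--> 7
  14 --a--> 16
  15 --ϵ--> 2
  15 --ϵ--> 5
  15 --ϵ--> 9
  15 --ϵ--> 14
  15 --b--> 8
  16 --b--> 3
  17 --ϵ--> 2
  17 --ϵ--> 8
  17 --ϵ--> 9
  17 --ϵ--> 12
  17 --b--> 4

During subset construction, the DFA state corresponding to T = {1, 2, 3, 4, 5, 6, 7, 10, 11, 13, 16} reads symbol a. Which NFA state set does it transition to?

1 on a → {5, 10, 13}.
2 on a → {13}.
3 on a → {16}.
5 on a → {1}.
10 on a → {5, 13}.
No a-transition from 4, 6, 7, 11, 13, 16.
Union after reading a: {1, 5, 10, 13, 16}.
Now take the ϵ-closure:
From 1 via ϵ: add 7.
From 5 via ϵ: add 3.
From 10 via ϵ: add 11.
From 3 via ϵ: add 4.
From 4 via ϵ: add 2.
From 2 via ϵ: add 6.
No new states can be added; the closed set is {1, 2, 3, 4, 5, 6, 7, 10, 11, 13, 16}.

{1, 2, 3, 4, 5, 6, 7, 10, 11, 13, 16}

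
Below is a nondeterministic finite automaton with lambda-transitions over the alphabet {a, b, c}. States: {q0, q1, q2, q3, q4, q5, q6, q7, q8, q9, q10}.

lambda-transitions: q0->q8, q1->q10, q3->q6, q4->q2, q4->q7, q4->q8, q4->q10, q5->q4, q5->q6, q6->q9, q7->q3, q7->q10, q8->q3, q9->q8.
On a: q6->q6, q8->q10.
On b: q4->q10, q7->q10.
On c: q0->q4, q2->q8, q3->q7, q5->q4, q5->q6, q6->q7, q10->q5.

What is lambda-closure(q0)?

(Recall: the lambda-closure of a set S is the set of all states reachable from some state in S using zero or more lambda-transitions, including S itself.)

Start with {q0}.
From q0 via lambda: add q8.
From q8 via lambda: add q3.
From q3 via lambda: add q6.
From q6 via lambda: add q9.
No new states can be added; the closed set is {q0, q3, q6, q8, q9}.

{q0, q3, q6, q8, q9}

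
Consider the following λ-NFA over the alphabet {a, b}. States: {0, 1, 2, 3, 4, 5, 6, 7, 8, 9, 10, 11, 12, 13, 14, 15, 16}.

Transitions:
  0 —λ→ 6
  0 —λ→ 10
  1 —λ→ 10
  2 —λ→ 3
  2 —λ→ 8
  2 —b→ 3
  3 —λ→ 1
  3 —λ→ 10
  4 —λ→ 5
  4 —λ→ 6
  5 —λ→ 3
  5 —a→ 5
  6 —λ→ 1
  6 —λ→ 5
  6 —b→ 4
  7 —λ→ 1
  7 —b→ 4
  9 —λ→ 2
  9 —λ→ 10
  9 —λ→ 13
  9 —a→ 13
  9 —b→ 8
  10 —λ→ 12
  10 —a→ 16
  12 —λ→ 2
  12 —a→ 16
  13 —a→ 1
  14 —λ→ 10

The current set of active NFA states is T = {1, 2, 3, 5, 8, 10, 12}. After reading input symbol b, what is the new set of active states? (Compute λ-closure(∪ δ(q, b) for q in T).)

2 on b → {3}.
No b-transition from 1, 3, 5, 8, 10, 12.
Union after reading b: {3}.
Now take the λ-closure:
From 3 via λ: add 1, 10.
From 10 via λ: add 12.
From 12 via λ: add 2.
From 2 via λ: add 8.
No new states can be added; the closed set is {1, 2, 3, 8, 10, 12}.

{1, 2, 3, 8, 10, 12}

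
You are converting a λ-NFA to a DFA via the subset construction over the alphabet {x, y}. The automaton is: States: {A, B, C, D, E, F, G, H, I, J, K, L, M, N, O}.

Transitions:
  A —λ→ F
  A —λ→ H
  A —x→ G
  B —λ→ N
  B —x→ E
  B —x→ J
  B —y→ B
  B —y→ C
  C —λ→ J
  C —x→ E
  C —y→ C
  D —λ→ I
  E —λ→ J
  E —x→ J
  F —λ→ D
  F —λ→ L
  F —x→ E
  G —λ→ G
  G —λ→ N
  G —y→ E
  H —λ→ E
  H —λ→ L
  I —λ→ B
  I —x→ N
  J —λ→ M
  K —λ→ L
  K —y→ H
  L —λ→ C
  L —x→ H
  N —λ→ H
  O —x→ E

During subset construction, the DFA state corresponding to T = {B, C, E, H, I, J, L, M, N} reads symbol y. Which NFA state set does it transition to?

B on y → {B, C}.
C on y → {C}.
No y-transition from E, H, I, J, L, M, N.
Union after reading y: {B, C}.
Now take the λ-closure:
From B via λ: add N.
From C via λ: add J.
From J via λ: add M.
From N via λ: add H.
From H via λ: add E, L.
No new states can be added; the closed set is {B, C, E, H, J, L, M, N}.

{B, C, E, H, J, L, M, N}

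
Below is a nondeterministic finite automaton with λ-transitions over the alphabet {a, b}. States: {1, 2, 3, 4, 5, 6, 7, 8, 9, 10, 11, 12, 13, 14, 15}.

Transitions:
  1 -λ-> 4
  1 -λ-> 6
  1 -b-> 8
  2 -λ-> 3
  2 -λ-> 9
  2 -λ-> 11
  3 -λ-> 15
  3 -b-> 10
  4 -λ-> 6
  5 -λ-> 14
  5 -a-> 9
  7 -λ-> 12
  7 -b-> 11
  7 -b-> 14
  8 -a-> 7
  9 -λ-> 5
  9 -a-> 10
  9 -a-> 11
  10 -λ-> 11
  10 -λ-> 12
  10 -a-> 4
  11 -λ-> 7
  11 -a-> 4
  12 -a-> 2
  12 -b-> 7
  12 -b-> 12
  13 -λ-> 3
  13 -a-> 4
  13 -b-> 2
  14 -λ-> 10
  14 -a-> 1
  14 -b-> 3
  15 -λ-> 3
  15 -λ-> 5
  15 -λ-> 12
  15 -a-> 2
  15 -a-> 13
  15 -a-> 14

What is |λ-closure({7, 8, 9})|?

Start with {7, 8, 9}.
From 7 via λ: add 12.
From 9 via λ: add 5.
From 5 via λ: add 14.
From 14 via λ: add 10.
From 10 via λ: add 11.
λ-closure = {5, 7, 8, 9, 10, 11, 12, 14}, which has 8 states.

8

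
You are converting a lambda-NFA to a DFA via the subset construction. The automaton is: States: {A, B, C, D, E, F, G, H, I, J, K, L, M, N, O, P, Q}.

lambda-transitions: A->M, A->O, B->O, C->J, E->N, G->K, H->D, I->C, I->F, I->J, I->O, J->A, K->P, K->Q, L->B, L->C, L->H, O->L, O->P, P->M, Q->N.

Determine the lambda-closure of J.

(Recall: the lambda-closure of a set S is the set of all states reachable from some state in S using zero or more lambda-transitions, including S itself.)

Start with {J}.
From J via lambda: add A.
From A via lambda: add M, O.
From O via lambda: add L, P.
From L via lambda: add B, C, H.
From H via lambda: add D.
No new states can be added; the closed set is {A, B, C, D, H, J, L, M, O, P}.

{A, B, C, D, H, J, L, M, O, P}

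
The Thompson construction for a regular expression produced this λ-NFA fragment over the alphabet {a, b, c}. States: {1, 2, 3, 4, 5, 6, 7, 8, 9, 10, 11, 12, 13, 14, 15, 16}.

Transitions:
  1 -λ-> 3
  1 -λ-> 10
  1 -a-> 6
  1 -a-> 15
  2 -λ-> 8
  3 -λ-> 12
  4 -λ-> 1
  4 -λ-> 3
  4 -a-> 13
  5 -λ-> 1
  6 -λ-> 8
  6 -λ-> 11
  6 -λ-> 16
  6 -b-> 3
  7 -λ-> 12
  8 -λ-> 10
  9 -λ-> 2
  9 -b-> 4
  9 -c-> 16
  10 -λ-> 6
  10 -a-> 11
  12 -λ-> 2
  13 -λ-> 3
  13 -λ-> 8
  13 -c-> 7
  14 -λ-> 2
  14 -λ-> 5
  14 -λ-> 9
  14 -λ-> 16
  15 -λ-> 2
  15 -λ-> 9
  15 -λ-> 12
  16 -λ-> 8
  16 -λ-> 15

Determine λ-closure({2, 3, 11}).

Start with {2, 3, 11}.
From 2 via λ: add 8.
From 3 via λ: add 12.
From 8 via λ: add 10.
From 10 via λ: add 6.
From 6 via λ: add 16.
From 16 via λ: add 15.
From 15 via λ: add 9.
No new states can be added; the closed set is {2, 3, 6, 8, 9, 10, 11, 12, 15, 16}.

{2, 3, 6, 8, 9, 10, 11, 12, 15, 16}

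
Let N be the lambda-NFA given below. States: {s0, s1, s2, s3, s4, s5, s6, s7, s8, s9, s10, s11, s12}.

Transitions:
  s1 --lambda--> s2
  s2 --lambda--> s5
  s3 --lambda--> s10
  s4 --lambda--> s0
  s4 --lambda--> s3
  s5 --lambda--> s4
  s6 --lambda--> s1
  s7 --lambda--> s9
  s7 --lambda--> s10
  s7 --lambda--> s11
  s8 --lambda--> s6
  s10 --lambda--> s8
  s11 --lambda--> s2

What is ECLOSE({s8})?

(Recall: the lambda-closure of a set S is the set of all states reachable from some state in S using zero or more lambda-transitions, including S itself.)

{s0, s1, s2, s3, s4, s5, s6, s8, s10}

Start with {s8}.
From s8 via lambda: add s6.
From s6 via lambda: add s1.
From s1 via lambda: add s2.
From s2 via lambda: add s5.
From s5 via lambda: add s4.
From s4 via lambda: add s0, s3.
From s3 via lambda: add s10.
No new states can be added; the closed set is {s0, s1, s2, s3, s4, s5, s6, s8, s10}.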